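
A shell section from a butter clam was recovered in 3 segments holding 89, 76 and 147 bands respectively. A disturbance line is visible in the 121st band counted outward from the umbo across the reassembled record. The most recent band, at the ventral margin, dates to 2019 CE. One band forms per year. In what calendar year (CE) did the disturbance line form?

Total bands = 89 + 76 + 147 = 312.
The disturbance line sits at band 121 from the umbo, so 312 − 121 = 191 bands formed after it.
2019 − 191 = 1828 CE.

1828 CE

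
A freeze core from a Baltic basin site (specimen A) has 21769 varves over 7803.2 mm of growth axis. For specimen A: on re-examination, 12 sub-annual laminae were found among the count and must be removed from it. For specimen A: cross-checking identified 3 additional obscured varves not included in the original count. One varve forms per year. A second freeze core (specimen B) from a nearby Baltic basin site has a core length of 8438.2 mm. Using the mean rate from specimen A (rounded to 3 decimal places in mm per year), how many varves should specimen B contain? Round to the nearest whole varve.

Specimen A: true varve count = 21769 − 12 + 3 = 21760.
A: 7803.2 mm over 21760 years gives 7803.2 / 21760 ≈ 0.359 mm/year.
B spans 8438.2 / 0.359 = 23504.74 years ≈ 23505 varves.

23505 varves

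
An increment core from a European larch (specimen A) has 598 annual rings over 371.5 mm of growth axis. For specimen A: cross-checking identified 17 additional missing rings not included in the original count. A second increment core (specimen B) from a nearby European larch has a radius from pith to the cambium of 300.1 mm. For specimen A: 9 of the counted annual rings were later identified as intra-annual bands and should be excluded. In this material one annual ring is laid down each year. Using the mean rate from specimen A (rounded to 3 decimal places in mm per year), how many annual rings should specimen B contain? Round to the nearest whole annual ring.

Specimen A: after corrections the count is 598 − 9 + 17 = 606 annual rings.
A: 371.5 mm over 606 years gives 371.5 / 606 ≈ 0.613 mm/year.
Specimen B: 300.1 mm / 0.613 mm per year = 489.56 years ≈ 490 annual rings.

490 annual rings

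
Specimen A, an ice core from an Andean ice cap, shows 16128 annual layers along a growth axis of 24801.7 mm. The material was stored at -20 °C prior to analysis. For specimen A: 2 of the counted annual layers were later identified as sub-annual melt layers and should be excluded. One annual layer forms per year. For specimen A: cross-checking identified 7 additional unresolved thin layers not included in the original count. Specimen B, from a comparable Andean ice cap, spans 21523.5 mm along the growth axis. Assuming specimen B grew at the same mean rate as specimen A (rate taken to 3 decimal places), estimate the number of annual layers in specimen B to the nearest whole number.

Specimen A: true annual layer count = 16128 − 2 + 7 = 16133.
A: Mean rate = 24801.7 mm / 16133 years ≈ 1.537 mm/year.
B spans 21523.5 / 1.537 = 14003.58 years ≈ 14004 annual layers.

14004 annual layers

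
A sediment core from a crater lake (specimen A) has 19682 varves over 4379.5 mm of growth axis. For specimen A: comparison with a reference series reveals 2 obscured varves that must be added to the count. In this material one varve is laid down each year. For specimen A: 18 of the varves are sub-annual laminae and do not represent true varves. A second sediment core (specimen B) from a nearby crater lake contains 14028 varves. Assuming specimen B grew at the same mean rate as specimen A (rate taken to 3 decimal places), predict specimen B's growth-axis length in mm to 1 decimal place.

3128.2 mm

Specimen A: true varve count = 19682 − 18 + 2 = 19666.
A: 4379.5 mm over 19666 years gives 4379.5 / 19666 ≈ 0.223 mm/yr.
For B, 0.223 mm/year × 14028 years = 3128.2 mm.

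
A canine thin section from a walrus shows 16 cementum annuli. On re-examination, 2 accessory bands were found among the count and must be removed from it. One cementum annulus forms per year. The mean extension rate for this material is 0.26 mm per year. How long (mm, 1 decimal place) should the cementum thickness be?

3.6 mm

Correcting the raw count gives 16 − 2 = 14 true cementum annuli.
Length ≈ 0.26 × 14 = 3.6 mm.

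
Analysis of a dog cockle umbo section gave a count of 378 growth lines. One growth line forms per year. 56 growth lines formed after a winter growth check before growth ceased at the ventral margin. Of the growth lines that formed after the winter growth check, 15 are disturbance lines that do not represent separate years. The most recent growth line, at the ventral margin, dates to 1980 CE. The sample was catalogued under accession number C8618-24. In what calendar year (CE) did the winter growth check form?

56 growth lines formed after the winter growth check.
56 − 15 false = 41 true growth lines after the winter growth check.
Counting back 41 years from 1980 CE places the winter growth check in 1980 − 41 = 1939 CE.

1939 CE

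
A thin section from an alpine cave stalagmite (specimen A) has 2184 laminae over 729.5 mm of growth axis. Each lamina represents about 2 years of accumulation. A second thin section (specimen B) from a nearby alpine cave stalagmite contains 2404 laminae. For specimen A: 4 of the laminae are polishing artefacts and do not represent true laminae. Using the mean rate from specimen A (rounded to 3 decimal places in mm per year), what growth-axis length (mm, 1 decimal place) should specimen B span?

Specimen A: correcting the raw count gives 2184 − 4 = 2180 true laminae.
Specimen A: multiplying by 2 years per lamina: 2180 × 2 = 4360 years.
A: 729.5 mm over 4360 years gives 729.5 / 4360 ≈ 0.167 mm per year.
Specimen B: at 2 years per lamina, 2404 × 2 = 4808 years. Length of B = 0.167 × 4808 = 802.9 mm.

802.9 mm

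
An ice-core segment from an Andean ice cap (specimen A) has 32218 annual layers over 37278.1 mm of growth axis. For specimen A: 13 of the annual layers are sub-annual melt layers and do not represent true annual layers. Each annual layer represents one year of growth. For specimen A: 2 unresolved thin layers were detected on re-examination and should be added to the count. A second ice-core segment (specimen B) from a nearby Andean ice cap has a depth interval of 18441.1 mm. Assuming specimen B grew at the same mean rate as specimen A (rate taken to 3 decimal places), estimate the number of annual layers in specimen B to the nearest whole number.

15939 annual layers

Specimen A: adjusted count: 32218 − 13 + 2 = 32207 annual layers.
A: Extension rate ≈ 37278.1 / 32207 = 1.157 mm per year.
Specimen B: 18441.1 mm / 1.157 mm per year = 15938.72 years ≈ 15939 annual layers.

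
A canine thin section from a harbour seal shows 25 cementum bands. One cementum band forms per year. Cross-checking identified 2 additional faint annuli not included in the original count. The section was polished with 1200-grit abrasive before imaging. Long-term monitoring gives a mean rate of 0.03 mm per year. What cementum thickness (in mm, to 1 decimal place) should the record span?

True cementum band count = 25 + 2 = 27.
27 years at 0.03 mm/year gives 0.03 × 27 = 0.8 mm.

0.8 mm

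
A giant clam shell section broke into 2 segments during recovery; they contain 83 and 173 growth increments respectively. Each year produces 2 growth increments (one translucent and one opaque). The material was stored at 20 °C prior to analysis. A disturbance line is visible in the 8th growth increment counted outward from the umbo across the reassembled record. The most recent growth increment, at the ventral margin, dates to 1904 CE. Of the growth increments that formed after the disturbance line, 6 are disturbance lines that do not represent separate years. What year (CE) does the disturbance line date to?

1783 CE

Total growth increments = 83 + 173 = 256.
Between growth increment 8 and the ventral margin there are 256 − 8 = 248 growth increments.
Removing the 6 false growth increments leaves 248 − 6 = 242 true growth increments beyond the disturbance line.
Dividing by 2 growth increments per year: 242 / 2 = 121 years.
1904 − 121 = 1783 CE.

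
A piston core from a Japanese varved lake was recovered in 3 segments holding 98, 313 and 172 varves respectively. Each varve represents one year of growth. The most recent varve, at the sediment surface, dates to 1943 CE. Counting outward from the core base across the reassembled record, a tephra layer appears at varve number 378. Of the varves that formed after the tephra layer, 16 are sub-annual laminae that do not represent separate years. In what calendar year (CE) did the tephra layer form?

Total varves = 98 + 313 + 172 = 583.
583 − 378 = 205 varves lie beyond the tephra layer toward the sediment surface.
Removing the 16 false varves leaves 205 − 16 = 189 true varves beyond the tephra layer.
1943 − 189 = 1754 CE.

1754 CE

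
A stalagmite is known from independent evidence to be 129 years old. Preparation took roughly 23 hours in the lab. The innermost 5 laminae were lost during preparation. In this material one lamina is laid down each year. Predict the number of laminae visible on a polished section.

124 laminae

At one lamina per year, 129 years correspond to 129 laminae.
129 − 5 missed = 124 laminae expected in the prepared section.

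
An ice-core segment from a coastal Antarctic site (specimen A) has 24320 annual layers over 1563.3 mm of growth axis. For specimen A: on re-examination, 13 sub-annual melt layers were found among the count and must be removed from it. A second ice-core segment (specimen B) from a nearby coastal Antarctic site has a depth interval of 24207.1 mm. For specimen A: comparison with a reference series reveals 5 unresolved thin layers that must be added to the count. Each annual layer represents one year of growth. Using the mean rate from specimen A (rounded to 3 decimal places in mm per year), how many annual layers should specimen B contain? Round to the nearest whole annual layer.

378236 annual layers

Specimen A: correcting the raw count gives 24320 − 13 + 5 = 24312 true annual layers.
A: Extension rate ≈ 1563.3 / 24312 = 0.064 mm/year.
Specimen B: 24207.1 mm / 0.064 mm per year = 378235.94 years ≈ 378236 annual layers.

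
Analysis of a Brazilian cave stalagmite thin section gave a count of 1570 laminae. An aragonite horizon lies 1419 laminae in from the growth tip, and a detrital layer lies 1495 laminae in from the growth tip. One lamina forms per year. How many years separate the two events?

Separation: 1495 − 1419 = 76 laminae.
At one lamina per year, 76 years elapsed between them.

76 yr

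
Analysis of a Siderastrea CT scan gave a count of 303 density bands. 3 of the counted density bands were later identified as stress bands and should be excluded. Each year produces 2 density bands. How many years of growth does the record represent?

True density band count = 303 − 3 = 300.
300 density bands at 2 per year is 300 / 2 = 150 years.

150 yr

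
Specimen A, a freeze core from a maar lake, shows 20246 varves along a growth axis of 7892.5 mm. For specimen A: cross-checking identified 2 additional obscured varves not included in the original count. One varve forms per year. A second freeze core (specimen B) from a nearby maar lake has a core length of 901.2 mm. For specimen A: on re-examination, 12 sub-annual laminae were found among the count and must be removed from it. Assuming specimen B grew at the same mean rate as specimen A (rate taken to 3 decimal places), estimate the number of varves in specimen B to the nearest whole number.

Specimen A: after corrections the count is 20246 − 12 + 2 = 20236 varves.
A: Mean rate = 7892.5 mm / 20236 years ≈ 0.390 mm per year.
Specimen B: 901.2 mm / 0.390 mm per year = 2310.77 years ≈ 2311 varves.

2311 varves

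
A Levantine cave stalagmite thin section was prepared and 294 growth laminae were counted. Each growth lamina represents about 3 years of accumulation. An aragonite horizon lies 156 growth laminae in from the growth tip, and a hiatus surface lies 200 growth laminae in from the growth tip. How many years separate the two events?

132 yr

The two markers are separated by 200 − 156 = 44 growth laminae.
44 growth laminae at 3 years each span 44 × 3 = 132 years.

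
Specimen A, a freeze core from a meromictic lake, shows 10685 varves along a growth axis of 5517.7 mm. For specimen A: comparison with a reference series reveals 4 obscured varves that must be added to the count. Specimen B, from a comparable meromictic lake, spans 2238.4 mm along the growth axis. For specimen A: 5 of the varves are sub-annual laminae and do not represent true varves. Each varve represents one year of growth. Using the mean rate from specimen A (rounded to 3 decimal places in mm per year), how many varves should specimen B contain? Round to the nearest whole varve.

Specimen A: adjusted count: 10685 − 5 + 4 = 10684 varves.
A: Mean rate = 5517.7 mm / 10684 years ≈ 0.516 mm/year.
For B, 2238.4 / 0.516 = 4337.98 years ≈ 4338 varves.

4338 varves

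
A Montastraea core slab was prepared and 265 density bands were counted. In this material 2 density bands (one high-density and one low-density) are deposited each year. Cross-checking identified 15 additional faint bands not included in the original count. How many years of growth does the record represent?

After corrections the count is 265 + 15 = 280 density bands.
With 2 density bands per year, 280 / 2 = 140 years.

140 years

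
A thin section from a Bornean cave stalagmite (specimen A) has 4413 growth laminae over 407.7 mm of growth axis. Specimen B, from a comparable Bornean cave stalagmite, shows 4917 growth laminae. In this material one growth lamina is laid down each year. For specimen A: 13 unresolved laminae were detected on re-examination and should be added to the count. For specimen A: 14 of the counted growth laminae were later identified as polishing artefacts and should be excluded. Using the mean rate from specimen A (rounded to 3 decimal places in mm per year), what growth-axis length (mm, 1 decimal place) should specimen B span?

Specimen A: true growth lamina count = 4413 − 14 + 13 = 4412.
A: Mean rate = 407.7 mm / 4412 years ≈ 0.092 mm/yr.
Length of B = 0.092 × 4917 = 452.4 mm.

452.4 mm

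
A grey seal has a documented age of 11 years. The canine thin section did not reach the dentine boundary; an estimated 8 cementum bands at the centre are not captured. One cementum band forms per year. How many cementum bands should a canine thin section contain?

3 cementum bands

One cementum band per year gives 11 cementum bands over 11 years.
Less the 8 uncaptured cementum bands: 11 − 8 = 3.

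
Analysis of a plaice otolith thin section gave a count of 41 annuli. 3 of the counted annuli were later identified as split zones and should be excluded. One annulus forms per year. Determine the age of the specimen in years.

38 years

True annulus count = 41 − 3 = 38.
At one annulus per year, that is 38 years.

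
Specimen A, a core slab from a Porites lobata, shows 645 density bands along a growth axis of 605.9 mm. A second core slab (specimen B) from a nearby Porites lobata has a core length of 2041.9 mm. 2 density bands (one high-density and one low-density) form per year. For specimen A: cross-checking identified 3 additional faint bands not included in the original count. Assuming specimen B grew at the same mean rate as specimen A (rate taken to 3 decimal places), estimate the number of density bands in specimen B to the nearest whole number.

2184 density bands

Specimen A: adjusted count: 645 + 3 = 648 density bands.
Specimen A: 648 density bands at 2 per year is 648 / 2 = 324 years.
A: 605.9 mm over 324 years gives 605.9 / 324 ≈ 1.870 mm/yr.
For B, 2041.9 / 1.870 = 1091.93 years; at 2 density bands per year that is 1091.93 × 2 ≈ 2184 density bands.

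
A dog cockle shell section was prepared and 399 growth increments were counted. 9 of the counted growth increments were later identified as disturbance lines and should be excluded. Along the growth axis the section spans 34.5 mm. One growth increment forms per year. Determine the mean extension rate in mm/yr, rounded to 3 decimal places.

0.088 mm/yr

Adjusted count: 399 − 9 = 390 growth increments.
Extension rate ≈ 34.5 / 390 = 0.088 mm/yr.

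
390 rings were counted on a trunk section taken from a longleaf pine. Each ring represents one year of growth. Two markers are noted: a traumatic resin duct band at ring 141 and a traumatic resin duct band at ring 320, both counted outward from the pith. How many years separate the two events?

179 years

The two markers are separated by 320 − 141 = 179 rings.
One ring per year makes the interval 179 years.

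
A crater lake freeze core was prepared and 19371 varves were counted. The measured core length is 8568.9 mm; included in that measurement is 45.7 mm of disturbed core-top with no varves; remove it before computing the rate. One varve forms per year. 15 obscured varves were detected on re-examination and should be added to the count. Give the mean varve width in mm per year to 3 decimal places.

0.440 mm per year

After corrections the count is 19371 + 15 = 19386 varves.
Removing the 45.7 mm offcut leaves 8568.9 − 45.7 = 8523.2 mm.
Mean rate = 8523.2 mm / 19386 years ≈ 0.440 mm per year.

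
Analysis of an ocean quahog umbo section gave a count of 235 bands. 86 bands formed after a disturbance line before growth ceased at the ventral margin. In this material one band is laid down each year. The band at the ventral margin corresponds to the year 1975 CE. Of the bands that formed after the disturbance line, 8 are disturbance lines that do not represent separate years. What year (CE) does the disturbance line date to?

1897 CE

There are 86 bands younger than the disturbance line.
Excluding 8 false bands: 86 − 8 = 78.
1975 − 78 = 1897 CE.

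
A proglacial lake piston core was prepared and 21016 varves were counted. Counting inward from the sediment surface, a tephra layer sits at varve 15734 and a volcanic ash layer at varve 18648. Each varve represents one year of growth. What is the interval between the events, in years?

2914 years

Separation: 18648 − 15734 = 2914 varves.
That is 2914 years at one varve per year.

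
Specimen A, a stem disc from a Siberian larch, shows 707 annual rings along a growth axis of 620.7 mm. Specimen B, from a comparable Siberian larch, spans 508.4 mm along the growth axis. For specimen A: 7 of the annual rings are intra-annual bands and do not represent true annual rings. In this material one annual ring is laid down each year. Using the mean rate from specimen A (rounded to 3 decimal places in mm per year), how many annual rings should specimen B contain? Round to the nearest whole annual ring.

573 annual rings

Specimen A: after corrections the count is 707 − 7 = 700 annual rings.
A: Extension rate ≈ 620.7 / 700 = 0.887 mm per year.
B spans 508.4 / 0.887 = 573.17 years ≈ 573 annual rings.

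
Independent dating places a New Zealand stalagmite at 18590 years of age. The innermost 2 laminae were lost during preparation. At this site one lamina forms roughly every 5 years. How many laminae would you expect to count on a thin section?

Expected laminae: 18590 / 5 = 3718.
Subtracting the 2 laminae not captured gives 3718 − 2 = 3716 laminae in the record.

3716 laminae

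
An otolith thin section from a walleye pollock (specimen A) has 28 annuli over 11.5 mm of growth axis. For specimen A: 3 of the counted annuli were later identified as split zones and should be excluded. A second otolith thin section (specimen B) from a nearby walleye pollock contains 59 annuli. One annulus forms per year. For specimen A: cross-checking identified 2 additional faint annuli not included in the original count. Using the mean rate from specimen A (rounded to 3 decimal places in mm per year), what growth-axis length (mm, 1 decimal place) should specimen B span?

25.1 mm

Specimen A: true annulus count = 28 − 3 + 2 = 27.
A: Mean rate = 11.5 mm / 27 years ≈ 0.426 mm/year.
For B, 0.426 mm/year × 59 years = 25.1 mm.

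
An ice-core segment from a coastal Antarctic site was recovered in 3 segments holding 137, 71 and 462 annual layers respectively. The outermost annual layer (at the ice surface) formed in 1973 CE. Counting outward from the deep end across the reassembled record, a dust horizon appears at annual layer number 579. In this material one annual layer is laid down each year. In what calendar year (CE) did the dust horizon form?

1882 CE

Total annual layers = 137 + 71 + 462 = 670.
670 − 579 = 91 annual layers lie beyond the dust horizon toward the ice surface.
Counting back 91 years from 1973 CE places the dust horizon in 1973 − 91 = 1882 CE.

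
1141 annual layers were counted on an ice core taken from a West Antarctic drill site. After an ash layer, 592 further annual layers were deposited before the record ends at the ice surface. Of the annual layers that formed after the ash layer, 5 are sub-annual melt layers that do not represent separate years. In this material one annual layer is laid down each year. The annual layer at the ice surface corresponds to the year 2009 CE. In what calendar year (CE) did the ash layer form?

There are 592 annual layers younger than the ash layer.
Excluding 5 false annual layers: 592 − 5 = 587.
2009 − 587 = 1422 CE.

1422 CE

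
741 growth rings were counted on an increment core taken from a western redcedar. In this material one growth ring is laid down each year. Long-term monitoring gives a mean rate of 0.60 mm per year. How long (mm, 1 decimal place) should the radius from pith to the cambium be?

The record spans 741 years at 0.60 mm per year.
Length ≈ 0.60 × 741 = 444.6 mm.

444.6 mm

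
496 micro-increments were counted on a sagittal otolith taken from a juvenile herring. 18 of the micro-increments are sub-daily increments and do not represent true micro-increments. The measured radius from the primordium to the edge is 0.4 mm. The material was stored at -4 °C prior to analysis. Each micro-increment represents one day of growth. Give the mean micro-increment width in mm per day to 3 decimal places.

After corrections the count is 496 − 18 = 478 micro-increments.
Extension rate ≈ 0.4 / 478 = 0.001 mm per day.

0.001 mm per day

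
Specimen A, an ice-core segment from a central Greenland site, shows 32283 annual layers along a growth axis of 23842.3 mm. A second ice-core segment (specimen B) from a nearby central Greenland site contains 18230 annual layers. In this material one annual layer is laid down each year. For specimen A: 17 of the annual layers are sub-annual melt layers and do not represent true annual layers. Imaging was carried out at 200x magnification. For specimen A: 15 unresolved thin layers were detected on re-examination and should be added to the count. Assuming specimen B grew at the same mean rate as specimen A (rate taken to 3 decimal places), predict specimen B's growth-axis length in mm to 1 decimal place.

Specimen A: adjusted count: 32283 − 17 + 15 = 32281 annual layers.
A: 23842.3 mm over 32281 years gives 23842.3 / 32281 ≈ 0.739 mm/yr.
For B, 0.739 mm/year × 18230 years = 13472.0 mm.

13472.0 mm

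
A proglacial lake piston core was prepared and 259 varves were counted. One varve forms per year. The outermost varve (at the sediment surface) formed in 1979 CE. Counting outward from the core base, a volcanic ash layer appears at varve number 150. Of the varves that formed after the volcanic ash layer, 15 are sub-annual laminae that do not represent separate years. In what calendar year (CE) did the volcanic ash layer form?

1885 CE

259 − 150 = 109 varves lie beyond the volcanic ash layer toward the sediment surface.
Excluding 15 false varves: 109 − 15 = 94.
The varve at the sediment surface is 1979 CE, so the volcanic ash layer dates to 1979 − 94 = 1885 CE.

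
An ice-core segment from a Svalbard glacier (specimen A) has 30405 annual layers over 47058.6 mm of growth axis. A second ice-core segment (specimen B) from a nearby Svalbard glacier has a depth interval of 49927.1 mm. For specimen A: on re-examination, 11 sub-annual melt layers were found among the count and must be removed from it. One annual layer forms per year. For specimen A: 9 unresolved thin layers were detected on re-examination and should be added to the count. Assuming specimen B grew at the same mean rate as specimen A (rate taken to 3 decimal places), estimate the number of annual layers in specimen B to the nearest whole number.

Specimen A: correcting the raw count gives 30405 − 11 + 9 = 30403 true annual layers.
A: 47058.6 mm over 30403 years gives 47058.6 / 30403 ≈ 1.548 mm/year.
For B, 49927.1 / 1.548 = 32252.65 years ≈ 32253 annual layers.

32253 annual layers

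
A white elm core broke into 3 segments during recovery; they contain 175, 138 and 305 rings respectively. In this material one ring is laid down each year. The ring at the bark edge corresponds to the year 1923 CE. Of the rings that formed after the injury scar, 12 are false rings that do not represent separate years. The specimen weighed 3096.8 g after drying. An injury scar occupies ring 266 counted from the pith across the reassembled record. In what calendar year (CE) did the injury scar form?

Total rings = 175 + 138 + 305 = 618.
The injury scar sits at ring 266 from the pith, so 618 − 266 = 352 rings formed after it.
Removing the 12 false rings leaves 352 − 12 = 340 true rings beyond the injury scar.
The ring at the bark edge is 1923 CE, so the injury scar dates to 1923 − 340 = 1583 CE.

1583 CE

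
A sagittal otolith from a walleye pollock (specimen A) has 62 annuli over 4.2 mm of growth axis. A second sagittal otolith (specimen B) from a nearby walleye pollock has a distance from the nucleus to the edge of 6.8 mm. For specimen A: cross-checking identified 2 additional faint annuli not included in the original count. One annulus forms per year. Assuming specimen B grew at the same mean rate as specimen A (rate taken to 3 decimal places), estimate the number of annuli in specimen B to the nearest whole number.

Specimen A: adjusted count: 62 + 2 = 64 annuli.
A: Extension rate ≈ 4.2 / 64 = 0.066 mm/yr.
Specimen B: 6.8 mm / 0.066 mm per year = 103.03 years ≈ 103 annuli.

103 annuli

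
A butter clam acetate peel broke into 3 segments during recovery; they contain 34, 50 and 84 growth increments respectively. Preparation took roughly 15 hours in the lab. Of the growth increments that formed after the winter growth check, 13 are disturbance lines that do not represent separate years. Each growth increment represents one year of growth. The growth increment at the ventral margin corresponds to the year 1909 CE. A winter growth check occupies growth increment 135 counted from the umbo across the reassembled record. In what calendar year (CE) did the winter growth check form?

Total growth increments = 34 + 50 + 84 = 168.
Between growth increment 135 and the ventral margin there are 168 − 135 = 33 growth increments.
33 − 13 false = 20 true growth increments after the winter growth check.
The growth increment at the ventral margin is 1909 CE, so the winter growth check dates to 1909 − 20 = 1889 CE.

1889 CE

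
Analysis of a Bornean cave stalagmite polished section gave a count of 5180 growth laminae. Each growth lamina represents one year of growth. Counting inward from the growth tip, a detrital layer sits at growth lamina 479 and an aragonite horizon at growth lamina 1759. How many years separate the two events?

Separation: 1759 − 479 = 1280 growth laminae.
One growth lamina per year makes the interval 1280 years.

1280 yr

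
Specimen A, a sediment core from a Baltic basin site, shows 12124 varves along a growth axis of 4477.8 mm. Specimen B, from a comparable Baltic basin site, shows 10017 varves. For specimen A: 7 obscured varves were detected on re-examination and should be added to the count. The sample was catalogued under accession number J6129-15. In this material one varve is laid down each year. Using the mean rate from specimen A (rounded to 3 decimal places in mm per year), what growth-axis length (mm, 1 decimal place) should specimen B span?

3696.3 mm

Specimen A: adjusted count: 12124 + 7 = 12131 varves.
A: 4477.8 mm over 12131 years gives 4477.8 / 12131 ≈ 0.369 mm per year.
Length of B = 0.369 × 10017 = 3696.3 mm.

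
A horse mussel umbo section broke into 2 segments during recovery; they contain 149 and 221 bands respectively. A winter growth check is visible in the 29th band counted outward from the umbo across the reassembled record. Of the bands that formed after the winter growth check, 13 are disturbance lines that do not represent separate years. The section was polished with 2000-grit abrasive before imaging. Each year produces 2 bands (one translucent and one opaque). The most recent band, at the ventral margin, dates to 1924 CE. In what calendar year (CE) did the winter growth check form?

1760 CE

Total bands = 149 + 221 = 370.
The winter growth check sits at band 29 from the umbo, so 370 − 29 = 341 bands formed after it.
Removing the 13 false bands leaves 341 − 13 = 328 true bands beyond the winter growth check.
328 bands at 2 per year is 328 / 2 = 164 years.
1924 − 164 = 1760 CE.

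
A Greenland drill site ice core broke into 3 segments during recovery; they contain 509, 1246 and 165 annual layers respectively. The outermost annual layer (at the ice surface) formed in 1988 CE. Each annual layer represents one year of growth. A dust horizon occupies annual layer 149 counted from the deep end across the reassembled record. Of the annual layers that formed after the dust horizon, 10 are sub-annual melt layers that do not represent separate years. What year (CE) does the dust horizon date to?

Total annual layers = 509 + 1246 + 165 = 1920.
Between annual layer 149 and the ice surface there are 1920 − 149 = 1771 annual layers.
Excluding 10 false annual layers: 1771 − 10 = 1761.
The annual layer at the ice surface is 1988 CE, so the dust horizon dates to 1988 − 1761 = 227 CE.

227 CE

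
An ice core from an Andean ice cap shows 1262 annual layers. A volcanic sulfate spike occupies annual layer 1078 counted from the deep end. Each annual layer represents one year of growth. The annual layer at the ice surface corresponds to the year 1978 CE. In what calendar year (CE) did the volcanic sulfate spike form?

1262 − 1078 = 184 annual layers lie beyond the volcanic sulfate spike toward the ice surface.
Counting back 184 years from 1978 CE places the volcanic sulfate spike in 1978 − 184 = 1794 CE.

1794 CE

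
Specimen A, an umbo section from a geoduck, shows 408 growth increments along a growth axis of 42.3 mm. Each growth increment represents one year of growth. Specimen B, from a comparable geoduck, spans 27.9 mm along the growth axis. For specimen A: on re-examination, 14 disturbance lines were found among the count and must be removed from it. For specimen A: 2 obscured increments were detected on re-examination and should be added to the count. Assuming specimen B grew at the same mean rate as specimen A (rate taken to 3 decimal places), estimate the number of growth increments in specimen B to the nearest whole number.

261 growth increments

Specimen A: correcting the raw count gives 408 − 14 + 2 = 396 true growth increments.
A: Mean rate = 42.3 mm / 396 years ≈ 0.107 mm per year.
Specimen B: 27.9 mm / 0.107 mm per year = 260.75 years ≈ 261 growth increments.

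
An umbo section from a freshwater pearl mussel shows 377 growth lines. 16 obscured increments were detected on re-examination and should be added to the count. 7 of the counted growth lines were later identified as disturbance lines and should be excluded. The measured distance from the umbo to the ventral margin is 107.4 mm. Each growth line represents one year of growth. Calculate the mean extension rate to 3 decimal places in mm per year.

True growth line count = 377 − 7 + 16 = 386.
Mean rate = 107.4 mm / 386 years ≈ 0.278 mm per year.

0.278 mm per year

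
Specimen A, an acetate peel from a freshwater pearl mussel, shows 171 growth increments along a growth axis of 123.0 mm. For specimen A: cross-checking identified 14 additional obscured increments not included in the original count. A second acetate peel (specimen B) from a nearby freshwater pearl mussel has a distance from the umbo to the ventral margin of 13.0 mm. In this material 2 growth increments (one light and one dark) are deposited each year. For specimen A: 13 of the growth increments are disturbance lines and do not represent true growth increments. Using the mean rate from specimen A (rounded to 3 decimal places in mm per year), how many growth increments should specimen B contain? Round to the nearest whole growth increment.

Specimen A: correcting the raw count gives 171 − 13 + 14 = 172 true growth increments.
Specimen A: 172 growth increments at 2 per year is 172 / 2 = 86 years.
A: 123.0 mm over 86 years gives 123.0 / 86 ≈ 1.430 mm/year.
Specimen B: 13.0 mm / 1.430 mm per year = 9.09 years; at 2 growth increments per year that is 9.09 × 2 ≈ 18 growth increments.

18 growth increments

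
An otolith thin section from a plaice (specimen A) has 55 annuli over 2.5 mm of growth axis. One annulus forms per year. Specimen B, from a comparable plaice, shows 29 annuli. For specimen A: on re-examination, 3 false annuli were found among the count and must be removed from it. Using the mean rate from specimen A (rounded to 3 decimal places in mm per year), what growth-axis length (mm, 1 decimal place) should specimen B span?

1.4 mm

Specimen A: true annulus count = 55 − 3 = 52.
A: 2.5 mm over 52 years gives 2.5 / 52 ≈ 0.048 mm per year.
For B, 0.048 mm/year × 29 years = 1.4 mm.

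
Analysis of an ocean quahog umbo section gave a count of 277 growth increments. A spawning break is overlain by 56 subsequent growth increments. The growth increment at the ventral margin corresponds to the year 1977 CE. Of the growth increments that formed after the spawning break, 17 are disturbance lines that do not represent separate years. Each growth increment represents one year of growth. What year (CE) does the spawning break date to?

56 growth increments post-date the spawning break.
Removing the 17 false growth increments leaves 56 − 17 = 39 true growth increments beyond the spawning break.
Counting back 39 years from 1977 CE places the spawning break in 1977 − 39 = 1938 CE.

1938 CE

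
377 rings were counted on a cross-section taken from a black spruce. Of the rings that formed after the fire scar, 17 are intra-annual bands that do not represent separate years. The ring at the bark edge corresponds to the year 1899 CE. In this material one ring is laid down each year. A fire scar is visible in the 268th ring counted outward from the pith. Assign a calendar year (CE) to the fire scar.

1807 CE

377 − 268 = 109 rings lie beyond the fire scar toward the bark edge.
Removing the 17 false rings leaves 109 − 17 = 92 true rings beyond the fire scar.
1899 − 92 = 1807 CE.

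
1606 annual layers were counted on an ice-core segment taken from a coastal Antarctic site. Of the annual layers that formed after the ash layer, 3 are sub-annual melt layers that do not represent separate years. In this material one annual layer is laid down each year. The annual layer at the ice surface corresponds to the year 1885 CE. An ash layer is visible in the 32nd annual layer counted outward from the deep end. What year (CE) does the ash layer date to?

314 CE

Between annual layer 32 and the ice surface there are 1606 − 32 = 1574 annual layers.
Removing the 3 false annual layers leaves 1574 − 3 = 1571 true annual layers beyond the ash layer.
1885 − 1571 = 314 CE.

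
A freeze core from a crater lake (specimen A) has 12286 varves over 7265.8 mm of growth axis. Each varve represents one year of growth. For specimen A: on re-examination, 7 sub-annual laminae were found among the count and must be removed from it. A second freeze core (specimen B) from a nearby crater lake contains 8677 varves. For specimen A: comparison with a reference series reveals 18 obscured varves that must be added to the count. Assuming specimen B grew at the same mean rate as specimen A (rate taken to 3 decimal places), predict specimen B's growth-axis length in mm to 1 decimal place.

Specimen A: adjusted count: 12286 − 7 + 18 = 12297 varves.
A: Mean rate = 7265.8 mm / 12297 years ≈ 0.591 mm per year.
B's length ≈ 0.591 × 8677 = 5128.1 mm.

5128.1 mm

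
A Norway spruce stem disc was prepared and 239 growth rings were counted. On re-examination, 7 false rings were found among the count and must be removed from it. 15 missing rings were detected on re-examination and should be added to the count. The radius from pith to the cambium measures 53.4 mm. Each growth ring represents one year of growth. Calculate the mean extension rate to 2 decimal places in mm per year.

0.22 mm per year

True growth ring count = 239 − 7 + 15 = 247.
Mean rate = 53.4 mm / 247 years ≈ 0.22 mm per year.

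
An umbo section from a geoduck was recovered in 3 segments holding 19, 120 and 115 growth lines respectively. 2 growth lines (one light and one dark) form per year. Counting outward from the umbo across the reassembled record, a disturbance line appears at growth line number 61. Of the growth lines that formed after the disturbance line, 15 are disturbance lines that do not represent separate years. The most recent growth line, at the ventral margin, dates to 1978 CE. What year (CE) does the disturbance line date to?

Total growth lines = 19 + 120 + 115 = 254.
254 − 61 = 193 growth lines lie beyond the disturbance line toward the ventral margin.
Excluding 15 false growth lines: 193 − 15 = 178.
With 2 growth lines per year, 178 / 2 = 89 years.
Counting back 89 years from 1978 CE places the disturbance line in 1978 − 89 = 1889 CE.

1889 CE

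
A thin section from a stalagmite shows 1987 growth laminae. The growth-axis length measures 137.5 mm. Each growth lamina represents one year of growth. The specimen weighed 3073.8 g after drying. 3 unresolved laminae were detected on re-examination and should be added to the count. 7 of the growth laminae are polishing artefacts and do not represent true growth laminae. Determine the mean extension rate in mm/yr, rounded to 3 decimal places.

Adjusted count: 1987 − 7 + 3 = 1983 growth laminae.
Mean rate = 137.5 mm / 1983 years ≈ 0.069 mm/yr.

0.069 mm/yr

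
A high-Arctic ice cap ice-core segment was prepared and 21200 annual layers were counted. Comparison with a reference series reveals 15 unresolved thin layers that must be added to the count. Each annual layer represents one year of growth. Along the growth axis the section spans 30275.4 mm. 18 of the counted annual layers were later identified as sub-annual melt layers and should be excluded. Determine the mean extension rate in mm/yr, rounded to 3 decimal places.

1.428 mm/yr

After corrections the count is 21200 − 18 + 15 = 21197 annual layers.
Extension rate ≈ 30275.4 / 21197 = 1.428 mm/yr.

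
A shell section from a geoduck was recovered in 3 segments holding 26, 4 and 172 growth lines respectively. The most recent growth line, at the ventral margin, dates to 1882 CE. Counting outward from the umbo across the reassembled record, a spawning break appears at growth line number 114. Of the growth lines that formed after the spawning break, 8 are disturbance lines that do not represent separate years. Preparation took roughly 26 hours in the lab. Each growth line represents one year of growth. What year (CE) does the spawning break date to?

Total growth lines = 26 + 4 + 172 = 202.
202 − 114 = 88 growth lines lie beyond the spawning break toward the ventral margin.
88 − 8 false = 80 true growth lines after the spawning break.
Counting back 80 years from 1882 CE places the spawning break in 1882 − 80 = 1802 CE.

1802 CE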